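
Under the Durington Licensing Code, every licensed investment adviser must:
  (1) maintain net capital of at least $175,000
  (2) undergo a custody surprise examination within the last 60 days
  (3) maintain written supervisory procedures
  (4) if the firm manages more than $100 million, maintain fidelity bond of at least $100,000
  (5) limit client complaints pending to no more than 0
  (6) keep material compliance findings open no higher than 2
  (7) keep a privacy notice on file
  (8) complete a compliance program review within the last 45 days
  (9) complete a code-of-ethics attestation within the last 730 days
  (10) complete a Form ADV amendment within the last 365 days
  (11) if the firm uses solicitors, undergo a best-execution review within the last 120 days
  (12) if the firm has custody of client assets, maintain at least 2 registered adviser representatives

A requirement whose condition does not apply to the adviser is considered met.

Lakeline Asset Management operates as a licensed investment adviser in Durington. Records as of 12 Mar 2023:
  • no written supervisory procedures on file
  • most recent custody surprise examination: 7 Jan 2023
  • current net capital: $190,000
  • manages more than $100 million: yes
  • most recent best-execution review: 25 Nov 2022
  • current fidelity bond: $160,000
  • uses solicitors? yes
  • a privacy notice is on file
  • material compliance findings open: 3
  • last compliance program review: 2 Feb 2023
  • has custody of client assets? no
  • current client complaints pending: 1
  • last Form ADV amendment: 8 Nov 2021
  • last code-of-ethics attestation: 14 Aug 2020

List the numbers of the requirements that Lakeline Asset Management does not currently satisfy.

2, 3, 5, 6, 9, 10

1. net capital $190,000 ≥ $175,000 → met
2. custody surprise examination 64 days ago vs limit 60 → not met
3. written supervisory procedures absent → not met
4. condition 'manages more than $100 million' holds; fidelity bond $160,000 ≥ $100,000 → met
5. client complaints pending 1 > 0 → not met
6. material compliance findings open 3 > 2 → not met
7. privacy notice present → met
8. compliance program review 38 days ago vs limit 45 → met
9. code-of-ethics attestation 940 days ago vs limit 730 → not met
10. Form ADV amendment 489 days ago vs limit 365 → not met
11. condition 'uses solicitors' holds; best-execution review 107 days ago vs limit 120 → met
12. condition 'has custody of client assets' does not hold → requirement n/a → met
Not met: 2, 3, 5, 6, 9, 10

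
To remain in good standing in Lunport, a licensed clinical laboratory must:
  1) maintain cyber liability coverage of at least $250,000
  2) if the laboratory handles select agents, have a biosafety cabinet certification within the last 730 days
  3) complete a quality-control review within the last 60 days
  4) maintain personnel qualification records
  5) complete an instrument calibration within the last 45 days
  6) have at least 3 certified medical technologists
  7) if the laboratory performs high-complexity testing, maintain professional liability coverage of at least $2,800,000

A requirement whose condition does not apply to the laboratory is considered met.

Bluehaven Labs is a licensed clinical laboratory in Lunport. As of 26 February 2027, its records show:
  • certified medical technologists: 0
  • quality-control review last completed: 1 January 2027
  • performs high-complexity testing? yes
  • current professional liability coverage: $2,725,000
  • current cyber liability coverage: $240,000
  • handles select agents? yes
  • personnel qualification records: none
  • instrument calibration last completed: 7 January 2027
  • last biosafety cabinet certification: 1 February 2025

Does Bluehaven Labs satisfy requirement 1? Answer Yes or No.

No

1. cyber liability coverage $240,000 < $250,000 → not met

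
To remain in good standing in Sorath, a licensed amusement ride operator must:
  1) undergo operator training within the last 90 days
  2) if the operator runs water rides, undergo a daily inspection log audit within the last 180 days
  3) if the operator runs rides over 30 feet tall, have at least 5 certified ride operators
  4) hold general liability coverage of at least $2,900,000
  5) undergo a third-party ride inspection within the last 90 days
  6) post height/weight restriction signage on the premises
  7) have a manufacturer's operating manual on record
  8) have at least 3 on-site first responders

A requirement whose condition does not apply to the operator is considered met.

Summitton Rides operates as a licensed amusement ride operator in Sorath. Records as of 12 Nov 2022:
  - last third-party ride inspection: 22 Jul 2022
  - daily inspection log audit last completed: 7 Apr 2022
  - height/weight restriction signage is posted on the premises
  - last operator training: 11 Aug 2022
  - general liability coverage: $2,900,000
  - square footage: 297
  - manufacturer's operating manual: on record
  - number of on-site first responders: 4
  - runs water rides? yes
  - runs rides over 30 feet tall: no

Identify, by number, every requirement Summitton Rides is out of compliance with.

1, 2, 5

1. operator training 93 days ago vs limit 90 → not met
2. condition 'runs water rides' holds; daily inspection log audit 219 days ago vs limit 180 → not met
3. condition 'runs rides over 30 feet tall' does not hold → requirement n/a → met
4. general liability coverage $2,900,000 ≥ $2,900,000 → met
5. third-party ride inspection 113 days ago vs limit 90 → not met
6. height/weight restriction signage present → met
7. manufacturer's operating manual present → met
8. on-site first responders 4 ≥ 3 → met
Not met: 1, 2, 5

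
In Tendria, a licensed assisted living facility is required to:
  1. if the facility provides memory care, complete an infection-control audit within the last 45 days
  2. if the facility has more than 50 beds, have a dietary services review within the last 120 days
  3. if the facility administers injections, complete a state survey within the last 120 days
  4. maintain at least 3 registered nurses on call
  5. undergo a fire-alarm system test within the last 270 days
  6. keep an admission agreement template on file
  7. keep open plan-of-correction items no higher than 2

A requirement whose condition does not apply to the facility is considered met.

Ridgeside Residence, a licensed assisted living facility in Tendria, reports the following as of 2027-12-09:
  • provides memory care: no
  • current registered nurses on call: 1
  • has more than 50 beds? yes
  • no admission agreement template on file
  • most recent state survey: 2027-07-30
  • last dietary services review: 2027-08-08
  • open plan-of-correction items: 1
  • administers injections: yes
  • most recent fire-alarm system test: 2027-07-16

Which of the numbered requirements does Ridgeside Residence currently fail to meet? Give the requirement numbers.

2, 3, 4, 6

1. condition 'provides memory care' does not hold → requirement n/a → met
2. condition 'has more than 50 beds' holds; dietary services review 123 days ago vs limit 120 → not met
3. condition 'administers injections' holds; state survey 132 days ago vs limit 120 → not met
4. registered nurses on call 1 < 3 → not met
5. fire-alarm system test 146 days ago vs limit 270 → met
6. admission agreement template absent → not met
7. open plan-of-correction items 1 ≤ 2 → met
Not met: 2, 3, 4, 6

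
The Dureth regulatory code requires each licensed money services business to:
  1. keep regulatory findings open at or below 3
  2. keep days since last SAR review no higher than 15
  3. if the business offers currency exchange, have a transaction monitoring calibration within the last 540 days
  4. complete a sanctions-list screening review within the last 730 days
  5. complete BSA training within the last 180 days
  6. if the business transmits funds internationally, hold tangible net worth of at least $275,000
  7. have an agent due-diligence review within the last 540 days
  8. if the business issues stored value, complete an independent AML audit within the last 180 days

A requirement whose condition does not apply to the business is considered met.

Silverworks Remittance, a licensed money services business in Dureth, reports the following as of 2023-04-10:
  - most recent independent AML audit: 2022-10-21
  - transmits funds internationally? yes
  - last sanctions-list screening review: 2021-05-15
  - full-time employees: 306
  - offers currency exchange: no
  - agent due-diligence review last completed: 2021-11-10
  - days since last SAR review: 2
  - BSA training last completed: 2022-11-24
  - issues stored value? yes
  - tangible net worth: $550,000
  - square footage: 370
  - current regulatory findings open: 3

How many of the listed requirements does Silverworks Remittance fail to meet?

1. regulatory findings open 3 ≤ 3 → met
2. days since last SAR review 2 ≤ 15 → met
3. condition 'offers currency exchange' does not hold → requirement n/a → met
4. sanctions-list screening review 695 days ago vs limit 730 → met
5. BSA training 137 days ago vs limit 180 → met
6. condition 'transmits funds internationally' holds; tangible net worth $550,000 ≥ $275,000 → met
7. agent due-diligence review 516 days ago vs limit 540 → met
8. condition 'issues stored value' holds; independent AML audit 171 days ago vs limit 180 → met
Not met: 0 of 8

0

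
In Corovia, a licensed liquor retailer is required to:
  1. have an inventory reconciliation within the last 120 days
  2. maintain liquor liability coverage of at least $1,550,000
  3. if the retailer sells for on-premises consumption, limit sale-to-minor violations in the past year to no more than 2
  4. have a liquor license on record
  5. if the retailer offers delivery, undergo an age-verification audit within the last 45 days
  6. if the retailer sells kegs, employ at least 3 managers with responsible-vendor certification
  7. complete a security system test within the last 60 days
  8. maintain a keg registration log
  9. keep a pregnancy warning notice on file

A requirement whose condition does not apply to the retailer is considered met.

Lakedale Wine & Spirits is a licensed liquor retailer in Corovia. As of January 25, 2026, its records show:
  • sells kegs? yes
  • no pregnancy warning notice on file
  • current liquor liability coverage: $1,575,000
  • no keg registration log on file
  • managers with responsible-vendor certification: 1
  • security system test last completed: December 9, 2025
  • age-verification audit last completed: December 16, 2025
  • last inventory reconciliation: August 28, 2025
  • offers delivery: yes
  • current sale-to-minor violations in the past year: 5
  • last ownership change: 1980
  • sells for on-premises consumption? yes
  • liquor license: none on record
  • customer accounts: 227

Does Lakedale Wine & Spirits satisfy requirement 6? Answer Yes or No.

No

6. condition 'sells kegs' holds; managers with responsible-vendor certification 1 < 3 → not met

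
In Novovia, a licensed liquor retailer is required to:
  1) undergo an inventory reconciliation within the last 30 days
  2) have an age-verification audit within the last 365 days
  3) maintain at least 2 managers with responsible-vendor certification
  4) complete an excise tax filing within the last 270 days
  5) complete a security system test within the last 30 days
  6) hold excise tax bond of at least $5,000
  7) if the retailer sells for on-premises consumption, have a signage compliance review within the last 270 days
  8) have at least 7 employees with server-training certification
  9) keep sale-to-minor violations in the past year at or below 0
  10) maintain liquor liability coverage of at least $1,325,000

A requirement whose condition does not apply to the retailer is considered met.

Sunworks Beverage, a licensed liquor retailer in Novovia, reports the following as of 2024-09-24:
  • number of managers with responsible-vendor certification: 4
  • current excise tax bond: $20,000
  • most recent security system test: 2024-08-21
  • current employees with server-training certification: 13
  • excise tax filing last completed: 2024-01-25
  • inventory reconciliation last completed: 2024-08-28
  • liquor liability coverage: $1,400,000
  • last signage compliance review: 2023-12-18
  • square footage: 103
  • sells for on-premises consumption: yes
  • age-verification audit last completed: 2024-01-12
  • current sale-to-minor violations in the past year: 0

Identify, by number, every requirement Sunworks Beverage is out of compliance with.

5, 7

1. inventory reconciliation 27 days ago vs limit 30 → met
2. age-verification audit 256 days ago vs limit 365 → met
3. managers with responsible-vendor certification 4 ≥ 2 → met
4. excise tax filing 243 days ago vs limit 270 → met
5. security system test 34 days ago vs limit 30 → not met
6. excise tax bond $20,000 ≥ $5,000 → met
7. condition 'sells for on-premises consumption' holds; signage compliance review 281 days ago vs limit 270 → not met
8. employees with server-training certification 13 ≥ 7 → met
9. sale-to-minor violations in the past year 0 ≤ 0 → met
10. liquor liability coverage $1,400,000 ≥ $1,325,000 → met
Not met: 5, 7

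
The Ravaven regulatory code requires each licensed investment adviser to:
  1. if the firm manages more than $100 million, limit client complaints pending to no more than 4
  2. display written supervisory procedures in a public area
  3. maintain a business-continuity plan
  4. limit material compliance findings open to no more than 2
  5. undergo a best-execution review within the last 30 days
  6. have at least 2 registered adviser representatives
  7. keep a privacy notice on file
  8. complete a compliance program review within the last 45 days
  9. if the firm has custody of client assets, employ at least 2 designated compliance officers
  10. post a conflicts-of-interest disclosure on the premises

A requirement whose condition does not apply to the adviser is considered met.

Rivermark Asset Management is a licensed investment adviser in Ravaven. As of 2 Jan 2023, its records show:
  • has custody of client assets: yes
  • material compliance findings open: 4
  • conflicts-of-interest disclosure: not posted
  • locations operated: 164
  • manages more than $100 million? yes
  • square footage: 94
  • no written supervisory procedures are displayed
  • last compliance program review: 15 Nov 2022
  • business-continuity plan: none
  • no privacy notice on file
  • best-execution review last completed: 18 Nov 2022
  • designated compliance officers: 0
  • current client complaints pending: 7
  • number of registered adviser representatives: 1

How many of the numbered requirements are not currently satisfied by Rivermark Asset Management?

10

1. condition 'manages more than $100 million' holds; client complaints pending 7 > 4 → not met
2. written supervisory procedures absent → not met
3. business-continuity plan absent → not met
4. material compliance findings open 4 > 2 → not met
5. best-execution review 45 days ago vs limit 30 → not met
6. registered adviser representatives 1 < 2 → not met
7. privacy notice absent → not met
8. compliance program review 48 days ago vs limit 45 → not met
9. condition 'has custody of client assets' holds; designated compliance officers 0 < 2 → not met
10. conflicts-of-interest disclosure absent → not met
Not met: 10 of 10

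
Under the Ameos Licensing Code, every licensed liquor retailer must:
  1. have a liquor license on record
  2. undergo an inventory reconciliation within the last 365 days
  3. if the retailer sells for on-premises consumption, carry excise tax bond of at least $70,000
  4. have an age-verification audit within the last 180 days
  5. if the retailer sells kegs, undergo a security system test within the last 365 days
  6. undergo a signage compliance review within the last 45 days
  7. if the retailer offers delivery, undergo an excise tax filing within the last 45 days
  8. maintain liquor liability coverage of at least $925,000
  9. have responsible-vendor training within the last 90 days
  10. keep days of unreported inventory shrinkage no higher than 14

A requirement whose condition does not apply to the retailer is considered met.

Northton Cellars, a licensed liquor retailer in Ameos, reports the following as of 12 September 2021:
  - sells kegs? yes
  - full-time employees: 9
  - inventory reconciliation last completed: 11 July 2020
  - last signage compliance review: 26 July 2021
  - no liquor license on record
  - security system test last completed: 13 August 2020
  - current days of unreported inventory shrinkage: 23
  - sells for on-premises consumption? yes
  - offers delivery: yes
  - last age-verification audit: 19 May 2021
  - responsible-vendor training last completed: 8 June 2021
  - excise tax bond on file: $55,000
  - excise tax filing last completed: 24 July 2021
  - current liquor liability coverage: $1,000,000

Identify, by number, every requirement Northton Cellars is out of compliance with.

1, 2, 3, 5, 6, 7, 9, 10

1. liquor license absent → not met
2. inventory reconciliation 428 days ago vs limit 365 → not met
3. condition 'sells for on-premises consumption' holds; excise tax bond $55,000 < $70,000 → not met
4. age-verification audit 116 days ago vs limit 180 → met
5. condition 'sells kegs' holds; security system test 395 days ago vs limit 365 → not met
6. signage compliance review 48 days ago vs limit 45 → not met
7. condition 'offers delivery' holds; excise tax filing 50 days ago vs limit 45 → not met
8. liquor liability coverage $1,000,000 ≥ $925,000 → met
9. responsible-vendor training 96 days ago vs limit 90 → not met
10. days of unreported inventory shrinkage 23 > 14 → not met
Not met: 1, 2, 3, 5, 6, 7, 9, 10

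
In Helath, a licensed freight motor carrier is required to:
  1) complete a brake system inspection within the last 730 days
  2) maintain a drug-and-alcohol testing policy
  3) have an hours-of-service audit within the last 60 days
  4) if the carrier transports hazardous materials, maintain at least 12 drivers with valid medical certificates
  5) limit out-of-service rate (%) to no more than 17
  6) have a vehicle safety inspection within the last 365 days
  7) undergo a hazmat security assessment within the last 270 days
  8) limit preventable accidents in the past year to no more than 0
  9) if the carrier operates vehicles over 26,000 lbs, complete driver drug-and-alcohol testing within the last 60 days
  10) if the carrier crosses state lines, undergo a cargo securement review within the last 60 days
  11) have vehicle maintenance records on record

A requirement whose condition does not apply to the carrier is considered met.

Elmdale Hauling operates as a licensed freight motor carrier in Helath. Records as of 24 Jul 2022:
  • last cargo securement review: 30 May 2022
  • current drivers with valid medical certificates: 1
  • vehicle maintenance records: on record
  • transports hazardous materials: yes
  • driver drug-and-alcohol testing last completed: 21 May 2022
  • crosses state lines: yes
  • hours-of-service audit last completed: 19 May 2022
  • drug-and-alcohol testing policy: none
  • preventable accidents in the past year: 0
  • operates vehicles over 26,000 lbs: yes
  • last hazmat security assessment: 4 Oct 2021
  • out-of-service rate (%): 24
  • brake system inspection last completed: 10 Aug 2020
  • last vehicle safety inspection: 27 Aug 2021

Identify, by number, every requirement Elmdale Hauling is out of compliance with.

2, 3, 4, 5, 7, 9

1. brake system inspection 713 days ago vs limit 730 → met
2. drug-and-alcohol testing policy absent → not met
3. hours-of-service audit 66 days ago vs limit 60 → not met
4. condition 'transports hazardous materials' holds; drivers with valid medical certificates 1 < 12 → not met
5. out-of-service rate (%) 24 > 17 → not met
6. vehicle safety inspection 331 days ago vs limit 365 → met
7. hazmat security assessment 293 days ago vs limit 270 → not met
8. preventable accidents in the past year 0 ≤ 0 → met
9. condition 'operates vehicles over 26,000 lbs' holds; driver drug-and-alcohol testing 64 days ago vs limit 60 → not met
10. condition 'crosses state lines' holds; cargo securement review 55 days ago vs limit 60 → met
11. vehicle maintenance records present → met
Not met: 2, 3, 4, 5, 7, 9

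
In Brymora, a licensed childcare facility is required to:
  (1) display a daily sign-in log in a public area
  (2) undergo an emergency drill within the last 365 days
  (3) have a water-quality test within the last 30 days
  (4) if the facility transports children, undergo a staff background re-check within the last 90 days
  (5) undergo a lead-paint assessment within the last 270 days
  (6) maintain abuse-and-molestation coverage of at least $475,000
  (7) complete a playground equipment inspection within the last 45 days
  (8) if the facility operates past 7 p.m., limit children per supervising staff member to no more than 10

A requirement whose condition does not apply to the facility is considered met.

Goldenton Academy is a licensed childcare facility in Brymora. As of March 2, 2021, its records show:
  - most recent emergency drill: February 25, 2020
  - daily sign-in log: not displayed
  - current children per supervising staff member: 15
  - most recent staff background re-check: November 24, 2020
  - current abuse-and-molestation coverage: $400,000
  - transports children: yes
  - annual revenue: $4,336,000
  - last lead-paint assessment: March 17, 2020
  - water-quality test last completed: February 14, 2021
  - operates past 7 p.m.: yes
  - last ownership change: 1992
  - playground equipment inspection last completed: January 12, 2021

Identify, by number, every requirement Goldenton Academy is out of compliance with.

1. daily sign-in log absent → not met
2. emergency drill 371 days ago vs limit 365 → not met
3. water-quality test 16 days ago vs limit 30 → met
4. condition 'transports children' holds; staff background re-check 98 days ago vs limit 90 → not met
5. lead-paint assessment 350 days ago vs limit 270 → not met
6. abuse-and-molestation coverage $400,000 < $475,000 → not met
7. playground equipment inspection 49 days ago vs limit 45 → not met
8. condition 'operates past 7 p.m.' holds; children per supervising staff member 15 > 10 → not met
Not met: 1, 2, 4, 5, 6, 7, 8

1, 2, 4, 5, 6, 7, 8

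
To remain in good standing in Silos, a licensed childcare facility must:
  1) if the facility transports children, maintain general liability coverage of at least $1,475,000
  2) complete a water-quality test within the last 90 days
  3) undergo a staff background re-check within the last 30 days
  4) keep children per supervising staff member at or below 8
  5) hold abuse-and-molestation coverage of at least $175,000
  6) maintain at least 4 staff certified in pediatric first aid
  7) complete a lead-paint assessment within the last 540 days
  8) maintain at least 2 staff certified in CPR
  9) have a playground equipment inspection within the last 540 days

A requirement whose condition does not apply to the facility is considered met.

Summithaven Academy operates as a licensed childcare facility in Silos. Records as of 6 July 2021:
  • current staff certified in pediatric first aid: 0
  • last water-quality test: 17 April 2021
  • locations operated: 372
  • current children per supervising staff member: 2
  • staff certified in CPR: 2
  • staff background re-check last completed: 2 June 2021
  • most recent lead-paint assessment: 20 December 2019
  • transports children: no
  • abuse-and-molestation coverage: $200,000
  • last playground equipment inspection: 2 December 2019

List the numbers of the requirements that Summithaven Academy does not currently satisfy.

3, 6, 7, 9

1. condition 'transports children' does not hold → requirement n/a → met
2. water-quality test 80 days ago vs limit 90 → met
3. staff background re-check 34 days ago vs limit 30 → not met
4. children per supervising staff member 2 ≤ 8 → met
5. abuse-and-molestation coverage $200,000 ≥ $175,000 → met
6. staff certified in pediatric first aid 0 < 4 → not met
7. lead-paint assessment 564 days ago vs limit 540 → not met
8. staff certified in CPR 2 ≥ 2 → met
9. playground equipment inspection 582 days ago vs limit 540 → not met
Not met: 3, 6, 7, 9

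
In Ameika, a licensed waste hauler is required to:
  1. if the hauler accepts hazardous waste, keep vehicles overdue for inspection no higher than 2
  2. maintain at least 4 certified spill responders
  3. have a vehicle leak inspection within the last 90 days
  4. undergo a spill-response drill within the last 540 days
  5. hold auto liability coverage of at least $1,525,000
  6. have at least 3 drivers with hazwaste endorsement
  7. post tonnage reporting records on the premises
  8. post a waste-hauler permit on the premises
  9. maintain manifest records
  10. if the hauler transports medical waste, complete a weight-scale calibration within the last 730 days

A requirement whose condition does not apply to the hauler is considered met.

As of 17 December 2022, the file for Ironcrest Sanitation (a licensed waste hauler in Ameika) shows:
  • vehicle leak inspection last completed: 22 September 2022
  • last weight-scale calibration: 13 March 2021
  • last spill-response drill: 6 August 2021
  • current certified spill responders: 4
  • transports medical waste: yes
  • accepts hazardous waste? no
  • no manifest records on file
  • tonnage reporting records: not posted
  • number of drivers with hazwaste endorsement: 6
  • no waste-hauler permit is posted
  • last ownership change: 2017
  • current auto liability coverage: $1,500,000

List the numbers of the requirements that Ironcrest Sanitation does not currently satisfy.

5, 7, 8, 9

1. condition 'accepts hazardous waste' does not hold → requirement n/a → met
2. certified spill responders 4 ≥ 4 → met
3. vehicle leak inspection 86 days ago vs limit 90 → met
4. spill-response drill 498 days ago vs limit 540 → met
5. auto liability coverage $1,500,000 < $1,525,000 → not met
6. drivers with hazwaste endorsement 6 ≥ 3 → met
7. tonnage reporting records absent → not met
8. waste-hauler permit absent → not met
9. manifest records absent → not met
10. condition 'transports medical waste' holds; weight-scale calibration 644 days ago vs limit 730 → met
Not met: 5, 7, 8, 9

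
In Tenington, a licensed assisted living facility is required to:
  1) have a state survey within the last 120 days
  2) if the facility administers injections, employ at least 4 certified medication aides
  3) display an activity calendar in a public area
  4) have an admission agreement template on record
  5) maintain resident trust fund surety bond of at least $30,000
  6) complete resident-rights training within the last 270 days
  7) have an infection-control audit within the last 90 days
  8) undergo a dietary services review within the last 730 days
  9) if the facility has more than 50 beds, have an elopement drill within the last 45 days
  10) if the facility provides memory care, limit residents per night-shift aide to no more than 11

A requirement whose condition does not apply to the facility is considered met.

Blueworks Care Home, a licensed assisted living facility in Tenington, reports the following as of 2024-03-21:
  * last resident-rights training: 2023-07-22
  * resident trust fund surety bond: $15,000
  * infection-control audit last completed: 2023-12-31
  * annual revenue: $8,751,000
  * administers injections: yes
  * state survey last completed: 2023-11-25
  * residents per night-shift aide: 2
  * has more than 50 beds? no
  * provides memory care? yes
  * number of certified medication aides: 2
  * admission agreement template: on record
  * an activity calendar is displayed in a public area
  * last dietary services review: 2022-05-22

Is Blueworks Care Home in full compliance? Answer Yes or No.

1. state survey 117 days ago vs limit 120 → met
2. condition 'administers injections' holds; certified medication aides 2 < 4 → not met
3. activity calendar present → met
4. admission agreement template present → met
5. resident trust fund surety bond $15,000 < $30,000 → not met
6. resident-rights training 243 days ago vs limit 270 → met
7. infection-control audit 81 days ago vs limit 90 → met
8. dietary services review 669 days ago vs limit 730 → met
9. condition 'has more than 50 beds' does not hold → requirement n/a → met
10. condition 'provides memory care' holds; residents per night-shift aide 2 ≤ 11 → met
Not met: 2, 5

No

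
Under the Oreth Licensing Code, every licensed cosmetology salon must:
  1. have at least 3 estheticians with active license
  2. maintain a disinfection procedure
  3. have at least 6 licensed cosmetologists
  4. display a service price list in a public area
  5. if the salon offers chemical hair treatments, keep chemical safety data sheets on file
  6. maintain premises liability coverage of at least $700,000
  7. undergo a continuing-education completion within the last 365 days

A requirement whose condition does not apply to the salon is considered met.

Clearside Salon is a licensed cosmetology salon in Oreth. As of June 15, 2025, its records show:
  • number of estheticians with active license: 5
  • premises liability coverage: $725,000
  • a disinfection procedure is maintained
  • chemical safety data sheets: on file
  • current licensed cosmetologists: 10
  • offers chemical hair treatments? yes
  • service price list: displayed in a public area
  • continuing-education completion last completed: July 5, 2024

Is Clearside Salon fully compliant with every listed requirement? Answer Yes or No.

Yes

1. estheticians with active license 5 ≥ 3 → met
2. disinfection procedure present → met
3. licensed cosmetologists 10 ≥ 6 → met
4. service price list present → met
5. condition 'offers chemical hair treatments' holds; chemical safety data sheets present → met
6. premises liability coverage $725,000 ≥ $700,000 → met
7. continuing-education completion 345 days ago vs limit 365 → met
All met.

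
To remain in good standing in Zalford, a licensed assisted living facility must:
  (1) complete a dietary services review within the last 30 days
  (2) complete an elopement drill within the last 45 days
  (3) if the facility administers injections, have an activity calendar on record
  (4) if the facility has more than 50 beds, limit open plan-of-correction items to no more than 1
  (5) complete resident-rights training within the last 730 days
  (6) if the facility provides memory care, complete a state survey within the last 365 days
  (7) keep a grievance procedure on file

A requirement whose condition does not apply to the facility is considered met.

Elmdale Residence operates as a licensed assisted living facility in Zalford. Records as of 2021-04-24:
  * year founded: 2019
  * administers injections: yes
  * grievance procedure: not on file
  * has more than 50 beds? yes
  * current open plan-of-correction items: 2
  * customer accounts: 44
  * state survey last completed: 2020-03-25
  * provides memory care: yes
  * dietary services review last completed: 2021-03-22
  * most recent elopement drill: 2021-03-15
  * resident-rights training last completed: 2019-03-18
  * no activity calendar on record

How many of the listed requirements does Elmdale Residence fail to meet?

1. dietary services review 33 days ago vs limit 30 → not met
2. elopement drill 40 days ago vs limit 45 → met
3. condition 'administers injections' holds; activity calendar absent → not met
4. condition 'has more than 50 beds' holds; open plan-of-correction items 2 > 1 → not met
5. resident-rights training 768 days ago vs limit 730 → not met
6. condition 'provides memory care' holds; state survey 395 days ago vs limit 365 → not met
7. grievance procedure absent → not met
Not met: 6 of 7

6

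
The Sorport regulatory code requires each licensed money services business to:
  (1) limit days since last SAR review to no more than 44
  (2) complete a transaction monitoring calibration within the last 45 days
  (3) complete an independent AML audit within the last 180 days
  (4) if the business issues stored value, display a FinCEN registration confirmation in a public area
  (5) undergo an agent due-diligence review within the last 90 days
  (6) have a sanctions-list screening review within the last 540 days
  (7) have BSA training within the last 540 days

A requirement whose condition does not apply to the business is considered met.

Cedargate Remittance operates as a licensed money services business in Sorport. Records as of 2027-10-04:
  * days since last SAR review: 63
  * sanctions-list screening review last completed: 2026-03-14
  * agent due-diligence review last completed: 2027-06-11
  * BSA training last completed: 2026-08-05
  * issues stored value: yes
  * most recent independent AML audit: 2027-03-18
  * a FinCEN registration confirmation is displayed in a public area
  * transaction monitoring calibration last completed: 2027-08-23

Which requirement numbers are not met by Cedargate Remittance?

1. days since last SAR review 63 > 44 → not met
2. transaction monitoring calibration 42 days ago vs limit 45 → met
3. independent AML audit 200 days ago vs limit 180 → not met
4. condition 'issues stored value' holds; FinCEN registration confirmation present → met
5. agent due-diligence review 115 days ago vs limit 90 → not met
6. sanctions-list screening review 569 days ago vs limit 540 → not met
7. BSA training 425 days ago vs limit 540 → met
Not met: 1, 3, 5, 6

1, 3, 5, 6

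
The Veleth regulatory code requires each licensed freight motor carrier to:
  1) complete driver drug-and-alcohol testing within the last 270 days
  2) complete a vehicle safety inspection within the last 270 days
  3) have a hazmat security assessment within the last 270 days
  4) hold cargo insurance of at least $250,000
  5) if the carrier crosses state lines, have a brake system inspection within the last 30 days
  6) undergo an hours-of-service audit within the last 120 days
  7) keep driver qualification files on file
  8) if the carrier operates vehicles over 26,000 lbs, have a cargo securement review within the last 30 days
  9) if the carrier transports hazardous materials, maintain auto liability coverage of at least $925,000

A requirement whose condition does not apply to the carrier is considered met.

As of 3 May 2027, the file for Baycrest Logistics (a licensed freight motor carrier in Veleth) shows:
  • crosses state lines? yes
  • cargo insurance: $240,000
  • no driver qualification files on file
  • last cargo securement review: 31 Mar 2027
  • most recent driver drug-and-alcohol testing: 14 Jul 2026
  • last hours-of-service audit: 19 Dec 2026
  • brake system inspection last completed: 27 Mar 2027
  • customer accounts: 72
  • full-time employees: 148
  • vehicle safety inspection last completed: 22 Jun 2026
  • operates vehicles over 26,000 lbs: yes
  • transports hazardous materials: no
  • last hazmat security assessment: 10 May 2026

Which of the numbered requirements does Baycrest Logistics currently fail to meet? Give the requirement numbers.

1. driver drug-and-alcohol testing 293 days ago vs limit 270 → not met
2. vehicle safety inspection 315 days ago vs limit 270 → not met
3. hazmat security assessment 358 days ago vs limit 270 → not met
4. cargo insurance $240,000 < $250,000 → not met
5. condition 'crosses state lines' holds; brake system inspection 37 days ago vs limit 30 → not met
6. hours-of-service audit 135 days ago vs limit 120 → not met
7. driver qualification files absent → not met
8. condition 'operates vehicles over 26,000 lbs' holds; cargo securement review 33 days ago vs limit 30 → not met
9. condition 'transports hazardous materials' does not hold → requirement n/a → met
Not met: 1, 2, 3, 4, 5, 6, 7, 8

1, 2, 3, 4, 5, 6, 7, 8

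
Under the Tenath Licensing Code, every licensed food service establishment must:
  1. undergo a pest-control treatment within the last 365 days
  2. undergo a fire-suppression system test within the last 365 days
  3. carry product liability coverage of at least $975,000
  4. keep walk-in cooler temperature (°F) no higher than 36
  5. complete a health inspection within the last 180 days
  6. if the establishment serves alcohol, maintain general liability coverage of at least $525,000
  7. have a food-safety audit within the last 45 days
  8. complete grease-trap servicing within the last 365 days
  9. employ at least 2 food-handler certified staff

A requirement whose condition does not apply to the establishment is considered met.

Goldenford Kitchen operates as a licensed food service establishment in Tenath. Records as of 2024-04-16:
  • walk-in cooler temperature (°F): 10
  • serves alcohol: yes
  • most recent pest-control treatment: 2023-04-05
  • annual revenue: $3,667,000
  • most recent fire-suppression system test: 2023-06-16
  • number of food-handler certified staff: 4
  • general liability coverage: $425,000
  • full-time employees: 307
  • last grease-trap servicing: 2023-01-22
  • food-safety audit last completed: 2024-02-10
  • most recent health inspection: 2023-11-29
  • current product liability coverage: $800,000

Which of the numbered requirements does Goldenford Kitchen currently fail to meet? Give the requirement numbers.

1. pest-control treatment 377 days ago vs limit 365 → not met
2. fire-suppression system test 305 days ago vs limit 365 → met
3. product liability coverage $800,000 < $975,000 → not met
4. walk-in cooler temperature (°F) 10 ≤ 36 → met
5. health inspection 139 days ago vs limit 180 → met
6. condition 'serves alcohol' holds; general liability coverage $425,000 < $525,000 → not met
7. food-safety audit 66 days ago vs limit 45 → not met
8. grease-trap servicing 450 days ago vs limit 365 → not met
9. food-handler certified staff 4 ≥ 2 → met
Not met: 1, 3, 6, 7, 8

1, 3, 6, 7, 8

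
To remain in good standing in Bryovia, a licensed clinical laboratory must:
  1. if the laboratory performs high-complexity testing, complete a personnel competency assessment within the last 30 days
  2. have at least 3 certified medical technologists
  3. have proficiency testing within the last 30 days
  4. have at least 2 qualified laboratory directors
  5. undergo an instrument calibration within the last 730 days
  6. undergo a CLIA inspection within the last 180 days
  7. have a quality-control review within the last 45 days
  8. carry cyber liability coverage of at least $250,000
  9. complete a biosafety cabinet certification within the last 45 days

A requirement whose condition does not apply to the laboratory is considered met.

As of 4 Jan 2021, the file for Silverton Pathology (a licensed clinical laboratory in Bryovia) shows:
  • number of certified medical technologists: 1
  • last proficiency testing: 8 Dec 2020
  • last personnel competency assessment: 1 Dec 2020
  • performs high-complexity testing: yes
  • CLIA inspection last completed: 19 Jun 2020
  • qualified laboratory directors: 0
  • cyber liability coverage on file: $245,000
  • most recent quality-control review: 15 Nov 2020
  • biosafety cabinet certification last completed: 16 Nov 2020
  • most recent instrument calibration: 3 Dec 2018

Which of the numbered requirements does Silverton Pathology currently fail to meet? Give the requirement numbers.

1, 2, 4, 5, 6, 7, 8, 9

1. condition 'performs high-complexity testing' holds; personnel competency assessment 34 days ago vs limit 30 → not met
2. certified medical technologists 1 < 3 → not met
3. proficiency testing 27 days ago vs limit 30 → met
4. qualified laboratory directors 0 < 2 → not met
5. instrument calibration 763 days ago vs limit 730 → not met
6. CLIA inspection 199 days ago vs limit 180 → not met
7. quality-control review 50 days ago vs limit 45 → not met
8. cyber liability coverage $245,000 < $250,000 → not met
9. biosafety cabinet certification 49 days ago vs limit 45 → not met
Not met: 1, 2, 4, 5, 6, 7, 8, 9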